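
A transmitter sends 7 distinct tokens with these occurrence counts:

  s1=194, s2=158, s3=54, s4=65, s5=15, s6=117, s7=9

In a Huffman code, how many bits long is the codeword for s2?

Build the tree from the bottom:
s7(9) + s5(15) → 24
24 + s3(54) → 78
s4(65) + 78 → 143
s6(117) + 143 → 260
s2(158) + s1(194) → 352
260 + 352 → 612
s2's leaf is at depth 2, giving a 2-bit codeword.

2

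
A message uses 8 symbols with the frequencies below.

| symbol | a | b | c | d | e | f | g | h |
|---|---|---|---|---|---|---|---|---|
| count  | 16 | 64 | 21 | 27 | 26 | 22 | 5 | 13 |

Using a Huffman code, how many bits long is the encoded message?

536

Merge the two smallest weights repeatedly:
merge g(5) and h(13): 18
merge a(16) and 18: 34
merge c(21) and f(22): 43
merge e(26) and d(27): 53
merge 34 and 43: 77
merge 53 and b(64): 117
merge 77 and 117: 194
Each symbol's bit-cost is frequency × depth; summing gives 536 bits (equivalently 18 + 34 + 43 + 53 + 77 + 117 + 194).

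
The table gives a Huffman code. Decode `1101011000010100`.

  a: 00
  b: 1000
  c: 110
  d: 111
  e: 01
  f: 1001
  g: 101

cgbeea

Read left to right; each codeword is recognised as soon as it completes (prefix code):
  110→c | 101→g | 1000→b | 01→e | 01→e | 00→a
Decoded message: cgbeea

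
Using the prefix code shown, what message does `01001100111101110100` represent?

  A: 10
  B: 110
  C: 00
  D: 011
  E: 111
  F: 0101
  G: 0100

GBDBEG

Read left to right; each codeword is recognised as soon as it completes (prefix code):
  0100→G | 110→B | 011→D | 110→B | 111→E | 0100→G
Decoded message: GBDBEG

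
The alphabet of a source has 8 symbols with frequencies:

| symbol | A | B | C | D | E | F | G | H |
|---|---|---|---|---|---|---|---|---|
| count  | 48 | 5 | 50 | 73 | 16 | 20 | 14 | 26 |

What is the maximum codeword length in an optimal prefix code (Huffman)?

Merge the two lowest-weight nodes at each step:
combine B(5), G(14) → 19
combine E(16), 19 → 35
combine F(20), H(26) → 46
combine 35, 46 → 81
combine A(48), C(50) → 98
combine D(73), 81 → 154
combine 98, 154 → 252
The first pair merged (B, G) ends up deepest, at depth 5.

5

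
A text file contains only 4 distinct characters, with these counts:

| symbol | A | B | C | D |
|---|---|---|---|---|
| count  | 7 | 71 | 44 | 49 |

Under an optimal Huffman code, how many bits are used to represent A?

Huffman merges, smallest pair first:
A(7) + C(44) → 51
D(49) + 51 → 100
B(71) + 100 → 171
The subtree containing A is merged 3 times, so code length = 3.

3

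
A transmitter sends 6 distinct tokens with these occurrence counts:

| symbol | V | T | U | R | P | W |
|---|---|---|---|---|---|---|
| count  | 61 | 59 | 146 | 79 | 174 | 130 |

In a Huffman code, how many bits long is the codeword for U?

2

Repeatedly merge the two smallest:
T(59) + V(61) → 120
R(79) + 120 → 199
W(130) + U(146) → 276
P(174) + 199 → 373
276 + 373 → 649
The subtree containing U is merged 2 times, so code length = 2.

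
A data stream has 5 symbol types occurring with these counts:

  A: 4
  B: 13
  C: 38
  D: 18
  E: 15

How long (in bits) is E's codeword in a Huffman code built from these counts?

Build the tree from the bottom:
combine A(4), B(13) → 17
combine E(15), 17 → 32
combine D(18), 32 → 50
combine C(38), 50 → 88
E sits 3 levels below the root, so its codeword is 3 bits.

3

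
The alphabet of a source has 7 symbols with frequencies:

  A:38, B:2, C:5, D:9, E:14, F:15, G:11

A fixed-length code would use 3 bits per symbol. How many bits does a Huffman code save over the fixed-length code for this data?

Fixed-length: 3 bits × 94 symbols = 282 bits.
Huffman merges:
merge B(2) and C(5): 7
merge 7 and D(9): 16
merge G(11) and E(14): 25
merge F(15) and 16: 31
merge 25 and 31: 56
merge A(38) and 56: 94
Huffman total = 7 + 16 + 25 + 31 + 56 + 94 = 229 bits.
Saving = 282 − 229 = 53 bits.

53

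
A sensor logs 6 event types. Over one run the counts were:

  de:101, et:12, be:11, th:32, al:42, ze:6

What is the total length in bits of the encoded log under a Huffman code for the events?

414

Merge the two smallest weights repeatedly:
merge ze(6) and be(11): 17
merge et(12) and 17: 29
merge 29 and th(32): 61
merge al(42) and 61: 103
merge de(101) and 103: 204
Each symbol's bit-cost is frequency × depth; summing gives 414 bits (equivalently 17 + 29 + 61 + 103 + 204).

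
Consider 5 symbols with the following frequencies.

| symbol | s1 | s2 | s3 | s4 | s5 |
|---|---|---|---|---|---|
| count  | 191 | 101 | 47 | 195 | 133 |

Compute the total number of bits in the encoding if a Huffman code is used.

1482

Merge the two smallest weights repeatedly:
combine s3(47), s2(101) → 148
combine s5(133), 148 → 281
combine s1(191), s4(195) → 386
combine 281, 386 → 667
The encoded length is the sum of every internal node's weight: 148 + 281 + 386 + 667 = 1482 bits.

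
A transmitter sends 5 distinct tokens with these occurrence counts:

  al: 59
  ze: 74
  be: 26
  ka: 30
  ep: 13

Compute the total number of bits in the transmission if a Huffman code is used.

Merge the two smallest weights repeatedly:
merge ep(13) and be(26): 39
merge ka(30) and 39: 69
merge al(59) and 69: 128
merge ze(74) and 128: 202
Each symbol's bit-cost is frequency × depth; summing gives 438 bits (equivalently 39 + 69 + 128 + 202).

438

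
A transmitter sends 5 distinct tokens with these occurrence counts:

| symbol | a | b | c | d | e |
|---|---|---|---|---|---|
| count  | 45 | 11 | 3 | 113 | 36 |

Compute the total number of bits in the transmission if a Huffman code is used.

367

Merge the two smallest weights repeatedly:
merge c(3) and b(11): 14
merge 14 and e(36): 50
merge a(45) and 50: 95
merge 95 and d(113): 208
The encoded length is the sum of every internal node's weight: 14 + 50 + 95 + 208 = 367 bits.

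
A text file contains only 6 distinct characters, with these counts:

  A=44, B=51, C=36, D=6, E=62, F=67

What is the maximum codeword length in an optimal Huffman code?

4

Merge the two lowest-weight nodes at each step:
merge D(6) and C(36): 42
merge 42 and A(44): 86
merge B(51) and E(62): 113
merge F(67) and 86: 153
merge 113 and 153: 266
The first pair merged (D, C) ends up deepest, at depth 4.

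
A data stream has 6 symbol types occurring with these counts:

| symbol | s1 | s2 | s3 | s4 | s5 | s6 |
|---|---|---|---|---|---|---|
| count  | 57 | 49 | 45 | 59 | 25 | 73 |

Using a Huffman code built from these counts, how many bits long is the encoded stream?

Greedily combine the two least-frequent nodes:
merge s5(25) and s3(45): 70
merge s2(49) and s1(57): 106
merge s4(59) and 70: 129
merge s6(73) and 106: 179
merge 129 and 179: 308
The encoded length is the sum of every internal node's weight: 70 + 106 + 129 + 179 + 308 = 792 bits.

792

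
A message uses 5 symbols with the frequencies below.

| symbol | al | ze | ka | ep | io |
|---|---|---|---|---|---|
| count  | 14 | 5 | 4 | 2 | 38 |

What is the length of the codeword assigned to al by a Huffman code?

2

Huffman merges, smallest pair first:
combine ep(2), ka(4) → 6
combine ze(5), 6 → 11
combine 11, al(14) → 25
combine 25, io(38) → 63
al's leaf is at depth 2, giving a 2-bit codeword.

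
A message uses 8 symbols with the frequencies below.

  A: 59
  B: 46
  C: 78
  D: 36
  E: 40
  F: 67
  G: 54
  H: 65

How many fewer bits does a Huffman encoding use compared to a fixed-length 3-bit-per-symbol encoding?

Fixed-length: 3 bits × 445 symbols = 1335 bits.
Huffman merges:
D(36) + E(40) → 76
B(46) + G(54) → 100
A(59) + H(65) → 124
F(67) + 76 → 143
C(78) + 100 → 178
124 + 143 → 267
178 + 267 → 445
Huffman total = 76 + 100 + 124 + 143 + 178 + 267 + 445 = 1333 bits.
Saving = 1335 − 1333 = 2 bits.

2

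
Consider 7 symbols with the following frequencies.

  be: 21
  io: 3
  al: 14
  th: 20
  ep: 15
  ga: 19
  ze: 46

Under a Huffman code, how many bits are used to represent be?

2

Huffman merges, smallest pair first:
io(3) + al(14) → 17
ep(15) + 17 → 32
ga(19) + th(20) → 39
be(21) + 32 → 53
39 + ze(46) → 85
53 + 85 → 138
be sits 2 levels below the root, so its codeword is 2 bits.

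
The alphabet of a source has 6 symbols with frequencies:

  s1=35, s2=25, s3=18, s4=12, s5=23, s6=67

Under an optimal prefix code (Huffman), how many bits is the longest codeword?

Merge the two lowest-weight nodes at each step:
combine s4(12), s3(18) → 30
combine s5(23), s2(25) → 48
combine 30, s1(35) → 65
combine 48, 65 → 113
combine s6(67), 113 → 180
Maximum depth reached is 4.

4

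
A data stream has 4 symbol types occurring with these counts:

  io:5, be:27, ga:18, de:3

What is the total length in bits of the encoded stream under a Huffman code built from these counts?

Greedily combine the two least-frequent nodes:
merge de(3) and io(5): 8
merge 8 and ga(18): 26
merge 26 and be(27): 53
Total encoded bits = sum of merged weights = 8 + 26 + 53 = 87.

87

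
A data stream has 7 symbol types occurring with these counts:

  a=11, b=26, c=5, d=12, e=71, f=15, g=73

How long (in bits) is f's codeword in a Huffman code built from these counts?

Repeatedly merge the two smallest:
combine c(5), a(11) → 16
combine d(12), f(15) → 27
combine 16, b(26) → 42
combine 27, 42 → 69
combine 69, e(71) → 140
combine g(73), 140 → 213
f sits 4 levels below the root, so its codeword is 4 bits.

4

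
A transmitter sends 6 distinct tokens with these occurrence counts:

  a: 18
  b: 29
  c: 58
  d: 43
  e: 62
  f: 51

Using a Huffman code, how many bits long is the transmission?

659

Build the Huffman tree bottom-up:
combine a(18), b(29) → 47
combine d(43), 47 → 90
combine f(51), c(58) → 109
combine e(62), 90 → 152
combine 109, 152 → 261
Total encoded bits = sum of merged weights = 47 + 90 + 109 + 152 + 261 = 659.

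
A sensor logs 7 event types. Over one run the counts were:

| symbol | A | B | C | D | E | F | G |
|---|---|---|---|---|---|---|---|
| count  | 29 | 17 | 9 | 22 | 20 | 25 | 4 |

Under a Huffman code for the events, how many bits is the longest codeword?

4

Merge the two lowest-weight nodes at each step:
G(4) + C(9) → 13
13 + B(17) → 30
E(20) + D(22) → 42
F(25) + A(29) → 54
30 + 42 → 72
54 + 72 → 126
Maximum depth reached is 4.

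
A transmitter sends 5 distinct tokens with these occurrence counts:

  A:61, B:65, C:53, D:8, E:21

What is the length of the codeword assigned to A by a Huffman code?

2

Repeatedly merge the two smallest:
D(8) + E(21) → 29
29 + C(53) → 82
A(61) + B(65) → 126
82 + 126 → 208
The subtree containing A is merged 2 times, so code length = 2.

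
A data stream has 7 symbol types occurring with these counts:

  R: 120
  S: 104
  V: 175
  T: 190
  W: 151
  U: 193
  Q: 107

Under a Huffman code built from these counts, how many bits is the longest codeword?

Merge the two lowest-weight nodes at each step:
merge S(104) and Q(107): 211
merge R(120) and W(151): 271
merge V(175) and T(190): 365
merge U(193) and 211: 404
merge 271 and 365: 636
merge 404 and 636: 1040
The rarest symbols sit at the bottom; the longest codeword is 3 bits.

3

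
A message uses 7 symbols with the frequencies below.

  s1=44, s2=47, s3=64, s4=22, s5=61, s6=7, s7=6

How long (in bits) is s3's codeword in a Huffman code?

2

Repeatedly merge the two smallest:
combine s7(6), s6(7) → 13
combine 13, s4(22) → 35
combine 35, s1(44) → 79
combine s2(47), s5(61) → 108
combine s3(64), 79 → 143
combine 108, 143 → 251
The subtree containing s3 is merged 2 times, so code length = 2.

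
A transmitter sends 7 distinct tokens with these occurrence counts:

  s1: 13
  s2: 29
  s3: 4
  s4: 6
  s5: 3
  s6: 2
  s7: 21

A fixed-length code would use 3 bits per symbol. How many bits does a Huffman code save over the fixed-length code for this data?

Fixed-length: 3 bits × 78 symbols = 234 bits.
Huffman merges:
s6(2) + s5(3) → 5
s3(4) + 5 → 9
s4(6) + 9 → 15
s1(13) + 15 → 28
s7(21) + 28 → 49
s2(29) + 49 → 78
Huffman total = 5 + 9 + 15 + 28 + 49 + 78 = 184 bits.
Saving = 234 − 184 = 50 bits.

50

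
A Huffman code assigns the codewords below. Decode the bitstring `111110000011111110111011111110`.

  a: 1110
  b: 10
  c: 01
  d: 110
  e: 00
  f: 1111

Read left to right; each codeword is recognised as soon as it completes (prefix code):
  1111→f | 10→b | 00→e | 00→e | 1111→f | 1110→a | 1110→a | 1111→f | 1110→a
Decoded message: fbeefaafa

fbeefaafa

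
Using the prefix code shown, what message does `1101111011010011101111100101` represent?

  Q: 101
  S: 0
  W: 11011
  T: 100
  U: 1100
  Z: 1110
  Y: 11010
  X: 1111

Read left to right; each codeword is recognised as soon as it completes (prefix code):
  11011→W | 11011→W | 0→S | 100→T | 1110→Z | 1111→X | 100→T | 101→Q
Decoded message: WWSTZXTQ

WWSTZXTQ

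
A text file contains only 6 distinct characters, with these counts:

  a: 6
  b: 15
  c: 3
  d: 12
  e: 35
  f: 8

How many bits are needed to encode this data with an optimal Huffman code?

176

Greedily combine the two least-frequent nodes:
combine c(3), a(6) → 9
combine f(8), 9 → 17
combine d(12), b(15) → 27
combine 17, 27 → 44
combine e(35), 44 → 79
Each symbol's bit-cost is frequency × depth; summing gives 176 bits (equivalently 9 + 17 + 27 + 44 + 79).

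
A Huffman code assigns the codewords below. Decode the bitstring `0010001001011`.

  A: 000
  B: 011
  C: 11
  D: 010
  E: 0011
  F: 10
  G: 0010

Read left to right; each codeword is recognised as soon as it completes (prefix code):
  0010→G | 0010→G | 010→D | 11→C
Decoded message: GGDC

GGDC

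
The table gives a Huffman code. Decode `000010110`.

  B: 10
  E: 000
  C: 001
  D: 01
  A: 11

EDDB

Read left to right; each codeword is recognised as soon as it completes (prefix code):
  000→E | 01→D | 01→D | 10→B
Decoded message: EDDB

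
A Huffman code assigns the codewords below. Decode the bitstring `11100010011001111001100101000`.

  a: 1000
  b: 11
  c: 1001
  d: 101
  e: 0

baccbccea

Read left to right; each codeword is recognised as soon as it completes (prefix code):
  11→b | 1000→a | 1001→c | 1001→c | 11→b | 1001→c | 1001→c | 0→e | 1000→a
Decoded message: baccbccea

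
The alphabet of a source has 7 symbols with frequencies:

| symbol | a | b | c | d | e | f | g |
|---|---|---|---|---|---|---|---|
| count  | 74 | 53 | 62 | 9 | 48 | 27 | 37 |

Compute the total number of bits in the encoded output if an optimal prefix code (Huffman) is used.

Greedily combine the two least-frequent nodes:
merge d(9) and f(27): 36
merge 36 and g(37): 73
merge e(48) and b(53): 101
merge c(62) and 73: 135
merge a(74) and 101: 175
merge 135 and 175: 310
The encoded length is the sum of every internal node's weight: 36 + 73 + 101 + 135 + 175 + 310 = 830 bits.

830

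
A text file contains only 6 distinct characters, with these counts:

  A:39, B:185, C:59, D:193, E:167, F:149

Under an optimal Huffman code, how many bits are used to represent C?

Huffman merges, smallest pair first:
A(39) + C(59) → 98
98 + F(149) → 247
E(167) + B(185) → 352
D(193) + 247 → 440
352 + 440 → 792
C sits 4 levels below the root, so its codeword is 4 bits.

4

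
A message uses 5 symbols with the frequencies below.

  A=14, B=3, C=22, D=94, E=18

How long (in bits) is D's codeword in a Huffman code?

1

Repeatedly merge the two smallest:
B(3) + A(14) → 17
17 + E(18) → 35
C(22) + 35 → 57
57 + D(94) → 151
D is merged only at the final step, so code length = 1.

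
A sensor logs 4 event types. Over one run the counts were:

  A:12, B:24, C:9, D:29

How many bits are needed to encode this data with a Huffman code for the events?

140

Build the Huffman tree bottom-up:
C(9) + A(12) → 21
21 + B(24) → 45
D(29) + 45 → 74
Each symbol's bit-cost is frequency × depth; summing gives 140 bits (equivalently 21 + 45 + 74).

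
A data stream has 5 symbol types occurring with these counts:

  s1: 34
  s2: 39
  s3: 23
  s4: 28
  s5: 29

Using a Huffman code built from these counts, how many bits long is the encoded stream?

357

Greedily combine the two least-frequent nodes:
combine s3(23), s4(28) → 51
combine s5(29), s1(34) → 63
combine s2(39), 51 → 90
combine 63, 90 → 153
The encoded length is the sum of every internal node's weight: 51 + 63 + 90 + 153 = 357 bits.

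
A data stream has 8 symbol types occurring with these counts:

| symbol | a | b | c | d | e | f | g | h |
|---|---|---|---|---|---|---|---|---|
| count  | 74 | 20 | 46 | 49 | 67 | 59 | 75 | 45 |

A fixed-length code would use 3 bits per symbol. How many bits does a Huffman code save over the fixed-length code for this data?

10

Fixed-length: 3 bits × 435 symbols = 1305 bits.
Huffman merges:
combine b(20), h(45) → 65
combine c(46), d(49) → 95
combine f(59), 65 → 124
combine e(67), a(74) → 141
combine g(75), 95 → 170
combine 124, 141 → 265
combine 170, 265 → 435
Huffman total = 65 + 95 + 124 + 141 + 170 + 265 + 435 = 1295 bits.
Saving = 1305 − 1295 = 10 bits.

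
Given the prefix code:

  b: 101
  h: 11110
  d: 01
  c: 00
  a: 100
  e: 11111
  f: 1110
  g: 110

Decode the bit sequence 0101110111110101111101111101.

ddgeddhed

Read left to right; each codeword is recognised as soon as it completes (prefix code):
  01→d | 01→d | 110→g | 11111→e | 01→d | 01→d | 11110→h | 11111→e | 01→d
Decoded message: ddgeddhed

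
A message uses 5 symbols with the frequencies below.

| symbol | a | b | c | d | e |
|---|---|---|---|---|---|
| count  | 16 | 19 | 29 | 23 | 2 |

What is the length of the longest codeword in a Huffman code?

Merge the two lowest-weight nodes at each step:
combine e(2), a(16) → 18
combine 18, b(19) → 37
combine d(23), c(29) → 52
combine 37, 52 → 89
Maximum depth reached is 3.

3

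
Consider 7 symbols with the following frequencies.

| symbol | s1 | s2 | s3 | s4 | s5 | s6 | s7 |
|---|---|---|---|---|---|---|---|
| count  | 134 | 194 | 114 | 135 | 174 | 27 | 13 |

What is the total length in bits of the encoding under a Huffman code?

Merge the two smallest weights repeatedly:
combine s7(13), s6(27) → 40
combine 40, s3(114) → 154
combine s1(134), s4(135) → 269
combine 154, s5(174) → 328
combine s2(194), 269 → 463
combine 328, 463 → 791
Each symbol's bit-cost is frequency × depth; summing gives 2045 bits (equivalently 40 + 154 + 269 + 328 + 463 + 791).

2045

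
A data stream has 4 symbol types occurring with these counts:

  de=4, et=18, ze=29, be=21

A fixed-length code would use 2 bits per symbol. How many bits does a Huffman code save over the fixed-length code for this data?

Fixed-length: 2 bits × 72 symbols = 144 bits.
Huffman merges:
merge de(4) and et(18): 22
merge be(21) and 22: 43
merge ze(29) and 43: 72
Huffman total = 22 + 43 + 72 = 137 bits.
Saving = 144 − 137 = 7 bits.

7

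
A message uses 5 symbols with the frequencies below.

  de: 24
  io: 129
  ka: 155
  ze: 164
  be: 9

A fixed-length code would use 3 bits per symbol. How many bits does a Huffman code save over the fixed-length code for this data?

450

Fixed-length: 3 bits × 481 symbols = 1443 bits.
Huffman merges:
be(9) + de(24) → 33
33 + io(129) → 162
ka(155) + 162 → 317
ze(164) + 317 → 481
Huffman total = 33 + 162 + 317 + 481 = 993 bits.
Saving = 1443 − 993 = 450 bits.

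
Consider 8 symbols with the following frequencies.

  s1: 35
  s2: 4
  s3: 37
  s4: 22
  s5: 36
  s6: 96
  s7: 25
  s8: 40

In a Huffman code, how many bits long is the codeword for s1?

3

Build the tree from the bottom:
combine s2(4), s4(22) → 26
combine s7(25), 26 → 51
combine s1(35), s5(36) → 71
combine s3(37), s8(40) → 77
combine 51, 71 → 122
combine 77, s6(96) → 173
combine 122, 173 → 295
s1's leaf is at depth 3, giving a 3-bit codeword.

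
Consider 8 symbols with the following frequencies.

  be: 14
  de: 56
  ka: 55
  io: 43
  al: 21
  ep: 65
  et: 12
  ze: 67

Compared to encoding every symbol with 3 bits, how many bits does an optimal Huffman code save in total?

Fixed-length: 3 bits × 333 symbols = 999 bits.
Huffman merges:
combine et(12), be(14) → 26
combine al(21), 26 → 47
combine io(43), 47 → 90
combine ka(55), de(56) → 111
combine ep(65), ze(67) → 132
combine 90, 111 → 201
combine 132, 201 → 333
Huffman total = 26 + 47 + 90 + 111 + 132 + 201 + 333 = 940 bits.
Saving = 999 − 940 = 59 bits.

59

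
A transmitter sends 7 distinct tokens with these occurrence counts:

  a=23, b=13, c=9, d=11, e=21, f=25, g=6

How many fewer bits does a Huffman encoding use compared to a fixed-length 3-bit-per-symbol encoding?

Fixed-length: 3 bits × 108 symbols = 324 bits.
Huffman merges:
combine g(6), c(9) → 15
combine d(11), b(13) → 24
combine 15, e(21) → 36
combine a(23), 24 → 47
combine f(25), 36 → 61
combine 47, 61 → 108
Huffman total = 15 + 24 + 36 + 47 + 61 + 108 = 291 bits.
Saving = 324 − 291 = 33 bits.

33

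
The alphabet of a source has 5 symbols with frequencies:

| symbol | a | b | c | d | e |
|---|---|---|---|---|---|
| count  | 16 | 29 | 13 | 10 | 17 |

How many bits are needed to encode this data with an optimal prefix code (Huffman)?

Greedily combine the two least-frequent nodes:
d(10) + c(13) → 23
a(16) + e(17) → 33
23 + b(29) → 52
33 + 52 → 85
The encoded length is the sum of every internal node's weight: 23 + 33 + 52 + 85 = 193 bits.

193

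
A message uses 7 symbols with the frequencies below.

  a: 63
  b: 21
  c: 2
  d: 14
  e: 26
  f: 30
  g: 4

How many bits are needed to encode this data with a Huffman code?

380

Greedily combine the two least-frequent nodes:
merge c(2) and g(4): 6
merge 6 and d(14): 20
merge 20 and b(21): 41
merge e(26) and f(30): 56
merge 41 and 56: 97
merge a(63) and 97: 160
The encoded length is the sum of every internal node's weight: 6 + 20 + 41 + 56 + 97 + 160 = 380 bits.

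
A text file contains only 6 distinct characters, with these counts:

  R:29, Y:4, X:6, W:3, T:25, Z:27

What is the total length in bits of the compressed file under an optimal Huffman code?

208

Build the Huffman tree bottom-up:
merge W(3) and Y(4): 7
merge X(6) and 7: 13
merge 13 and T(25): 38
merge Z(27) and R(29): 56
merge 38 and 56: 94
Each symbol's bit-cost is frequency × depth; summing gives 208 bits (equivalently 7 + 13 + 38 + 56 + 94).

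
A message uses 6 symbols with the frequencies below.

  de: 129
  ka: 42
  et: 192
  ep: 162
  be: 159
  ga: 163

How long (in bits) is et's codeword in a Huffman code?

Repeatedly merge the two smallest:
combine ka(42), de(129) → 171
combine be(159), ep(162) → 321
combine ga(163), 171 → 334
combine et(192), 321 → 513
combine 334, 513 → 847
et sits 2 levels below the root, so its codeword is 2 bits.

2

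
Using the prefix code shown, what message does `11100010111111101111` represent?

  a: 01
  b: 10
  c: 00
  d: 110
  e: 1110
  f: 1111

Read left to right; each codeword is recognised as soon as it completes (prefix code):
  1110→e | 00→c | 10→b | 1111→f | 1110→e | 1111→f
Decoded message: ecbfef

ecbfef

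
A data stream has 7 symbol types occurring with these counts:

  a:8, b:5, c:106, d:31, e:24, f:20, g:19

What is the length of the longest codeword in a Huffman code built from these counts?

5

Merge the two lowest-weight nodes at each step:
combine b(5), a(8) → 13
combine 13, g(19) → 32
combine f(20), e(24) → 44
combine d(31), 32 → 63
combine 44, 63 → 107
combine c(106), 107 → 213
The rarest symbols sit at the bottom; the longest codeword is 5 bits.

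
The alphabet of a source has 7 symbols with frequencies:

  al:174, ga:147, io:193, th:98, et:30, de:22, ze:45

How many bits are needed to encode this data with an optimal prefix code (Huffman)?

1762

Build the Huffman tree bottom-up:
combine de(22), et(30) → 52
combine ze(45), 52 → 97
combine 97, th(98) → 195
combine ga(147), al(174) → 321
combine io(193), 195 → 388
combine 321, 388 → 709
Each symbol's bit-cost is frequency × depth; summing gives 1762 bits (equivalently 52 + 97 + 195 + 321 + 388 + 709).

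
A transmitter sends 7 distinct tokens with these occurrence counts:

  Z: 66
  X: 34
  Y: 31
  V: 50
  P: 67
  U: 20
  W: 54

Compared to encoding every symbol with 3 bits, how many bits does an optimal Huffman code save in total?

82

Fixed-length: 3 bits × 322 symbols = 966 bits.
Huffman merges:
combine U(20), Y(31) → 51
combine X(34), V(50) → 84
combine 51, W(54) → 105
combine Z(66), P(67) → 133
combine 84, 105 → 189
combine 133, 189 → 322
Huffman total = 51 + 84 + 105 + 133 + 189 + 322 = 884 bits.
Saving = 966 − 884 = 82 bits.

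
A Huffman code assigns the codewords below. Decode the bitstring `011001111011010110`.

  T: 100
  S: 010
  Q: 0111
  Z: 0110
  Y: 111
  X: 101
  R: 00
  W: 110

Read left to right; each codeword is recognised as soon as it completes (prefix code):
  0110→Z | 0111→Q | 101→X | 101→X | 0110→Z
Decoded message: ZQXXZ

ZQXXZ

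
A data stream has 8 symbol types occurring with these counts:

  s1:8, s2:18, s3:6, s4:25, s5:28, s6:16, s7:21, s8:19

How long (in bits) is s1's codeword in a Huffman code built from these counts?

Huffman merges, smallest pair first:
merge s3(6) and s1(8): 14
merge 14 and s6(16): 30
merge s2(18) and s8(19): 37
merge s7(21) and s4(25): 46
merge s5(28) and 30: 58
merge 37 and 46: 83
merge 58 and 83: 141
s1's leaf is at depth 4, giving a 4-bit codeword.

4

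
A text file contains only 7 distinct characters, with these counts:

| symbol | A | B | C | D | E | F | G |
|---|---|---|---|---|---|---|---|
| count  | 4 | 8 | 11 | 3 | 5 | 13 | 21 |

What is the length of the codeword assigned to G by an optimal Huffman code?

2

Repeatedly merge the two smallest:
D(3) + A(4) → 7
E(5) + 7 → 12
B(8) + C(11) → 19
12 + F(13) → 25
19 + G(21) → 40
25 + 40 → 65
G's leaf is at depth 2, giving a 2-bit codeword.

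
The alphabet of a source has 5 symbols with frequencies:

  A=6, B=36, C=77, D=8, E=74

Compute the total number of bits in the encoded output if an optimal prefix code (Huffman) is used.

389

Merge the two smallest weights repeatedly:
merge A(6) and D(8): 14
merge 14 and B(36): 50
merge 50 and E(74): 124
merge C(77) and 124: 201
The encoded length is the sum of every internal node's weight: 14 + 50 + 124 + 201 = 389 bits.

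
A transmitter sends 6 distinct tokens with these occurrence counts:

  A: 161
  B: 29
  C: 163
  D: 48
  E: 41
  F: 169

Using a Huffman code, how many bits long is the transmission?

Merge the two smallest weights repeatedly:
B(29) + E(41) → 70
D(48) + 70 → 118
118 + A(161) → 279
C(163) + F(169) → 332
279 + 332 → 611
Each symbol's bit-cost is frequency × depth; summing gives 1410 bits (equivalently 70 + 118 + 279 + 332 + 611).

1410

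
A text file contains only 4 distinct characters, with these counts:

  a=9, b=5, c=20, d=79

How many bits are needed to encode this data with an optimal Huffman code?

161

Merge the two smallest weights repeatedly:
combine b(5), a(9) → 14
combine 14, c(20) → 34
combine 34, d(79) → 113
Total encoded bits = sum of merged weights = 14 + 34 + 113 = 161.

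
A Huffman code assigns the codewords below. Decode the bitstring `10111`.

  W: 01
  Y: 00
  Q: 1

QWQQ

Read left to right; each codeword is recognised as soon as it completes (prefix code):
  1→Q | 01→W | 1→Q | 1→Q
Decoded message: QWQQ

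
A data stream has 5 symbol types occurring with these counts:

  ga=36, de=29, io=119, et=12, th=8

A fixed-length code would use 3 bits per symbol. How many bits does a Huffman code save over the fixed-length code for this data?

254

Fixed-length: 3 bits × 204 symbols = 612 bits.
Huffman merges:
merge th(8) and et(12): 20
merge 20 and de(29): 49
merge ga(36) and 49: 85
merge 85 and io(119): 204
Huffman total = 20 + 49 + 85 + 204 = 358 bits.
Saving = 612 − 358 = 254 bits.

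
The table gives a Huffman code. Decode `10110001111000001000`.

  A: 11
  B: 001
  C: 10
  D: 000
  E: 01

CADAADBD

Read left to right; each codeword is recognised as soon as it completes (prefix code):
  10→C | 11→A | 000→D | 11→A | 11→A | 000→D | 001→B | 000→D
Decoded message: CADAADBD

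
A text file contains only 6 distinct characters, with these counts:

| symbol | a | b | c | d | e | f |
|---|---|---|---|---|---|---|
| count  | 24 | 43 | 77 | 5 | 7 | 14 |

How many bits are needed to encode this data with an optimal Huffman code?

Build the Huffman tree bottom-up:
combine d(5), e(7) → 12
combine 12, f(14) → 26
combine a(24), 26 → 50
combine b(43), 50 → 93
combine c(77), 93 → 170
Total encoded bits = sum of merged weights = 12 + 26 + 50 + 93 + 170 = 351.

351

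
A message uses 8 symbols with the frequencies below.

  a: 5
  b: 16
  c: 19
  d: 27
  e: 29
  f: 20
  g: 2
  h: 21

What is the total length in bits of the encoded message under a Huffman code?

Build the Huffman tree bottom-up:
merge g(2) and a(5): 7
merge 7 and b(16): 23
merge c(19) and f(20): 39
merge h(21) and 23: 44
merge d(27) and e(29): 56
merge 39 and 44: 83
merge 56 and 83: 139
The encoded length is the sum of every internal node's weight: 7 + 23 + 39 + 44 + 56 + 83 + 139 = 391 bits.

391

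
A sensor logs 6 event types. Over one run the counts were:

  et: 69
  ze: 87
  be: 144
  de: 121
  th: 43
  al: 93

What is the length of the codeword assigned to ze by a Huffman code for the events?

Repeatedly merge the two smallest:
th(43) + et(69) → 112
ze(87) + al(93) → 180
112 + de(121) → 233
be(144) + 180 → 324
233 + 324 → 557
ze's leaf is at depth 3, giving a 3-bit codeword.

3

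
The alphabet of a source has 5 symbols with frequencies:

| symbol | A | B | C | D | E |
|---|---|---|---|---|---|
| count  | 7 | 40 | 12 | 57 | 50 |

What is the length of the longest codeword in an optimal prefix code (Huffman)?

Merge the two lowest-weight nodes at each step:
merge A(7) and C(12): 19
merge 19 and B(40): 59
merge E(50) and D(57): 107
merge 59 and 107: 166
Maximum depth reached is 3.

3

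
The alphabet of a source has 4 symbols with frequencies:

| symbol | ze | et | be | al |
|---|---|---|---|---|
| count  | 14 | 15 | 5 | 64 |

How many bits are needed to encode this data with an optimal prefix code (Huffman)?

151

Build the Huffman tree bottom-up:
be(5) + ze(14) → 19
et(15) + 19 → 34
34 + al(64) → 98
The encoded length is the sum of every internal node's weight: 19 + 34 + 98 = 151 bits.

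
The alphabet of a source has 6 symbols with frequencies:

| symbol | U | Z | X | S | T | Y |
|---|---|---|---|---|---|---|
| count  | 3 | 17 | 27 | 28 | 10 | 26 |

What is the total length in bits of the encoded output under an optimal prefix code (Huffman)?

Build the Huffman tree bottom-up:
merge U(3) and T(10): 13
merge 13 and Z(17): 30
merge Y(26) and X(27): 53
merge S(28) and 30: 58
merge 53 and 58: 111
Total encoded bits = sum of merged weights = 13 + 30 + 53 + 58 + 111 = 265.

265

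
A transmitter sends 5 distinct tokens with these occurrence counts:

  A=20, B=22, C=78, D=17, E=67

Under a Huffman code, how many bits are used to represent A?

4

Huffman merges, smallest pair first:
merge D(17) and A(20): 37
merge B(22) and 37: 59
merge 59 and E(67): 126
merge C(78) and 126: 204
The subtree containing A is merged 4 times, so code length = 4.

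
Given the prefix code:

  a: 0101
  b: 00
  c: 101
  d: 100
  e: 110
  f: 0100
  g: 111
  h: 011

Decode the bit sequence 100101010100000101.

Read left to right; each codeword is recognised as soon as it completes (prefix code):
  100→d | 101→c | 0101→a | 00→b | 00→b | 0101→a
Decoded message: dcabba

dcabba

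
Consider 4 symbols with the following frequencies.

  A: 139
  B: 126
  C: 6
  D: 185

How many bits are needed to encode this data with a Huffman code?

Build the Huffman tree bottom-up:
C(6) + B(126) → 132
132 + A(139) → 271
D(185) + 271 → 456
Total encoded bits = sum of merged weights = 132 + 271 + 456 = 859.

859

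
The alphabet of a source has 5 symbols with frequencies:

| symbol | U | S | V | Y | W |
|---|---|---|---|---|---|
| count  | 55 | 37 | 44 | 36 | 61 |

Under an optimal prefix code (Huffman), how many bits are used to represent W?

2

Huffman merges, smallest pair first:
merge Y(36) and S(37): 73
merge V(44) and U(55): 99
merge W(61) and 73: 134
merge 99 and 134: 233
W's leaf is at depth 2, giving a 2-bit codeword.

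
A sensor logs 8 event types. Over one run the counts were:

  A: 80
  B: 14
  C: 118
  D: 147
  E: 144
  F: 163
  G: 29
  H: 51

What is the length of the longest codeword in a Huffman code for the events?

Merge the two lowest-weight nodes at each step:
merge B(14) and G(29): 43
merge 43 and H(51): 94
merge A(80) and 94: 174
merge C(118) and E(144): 262
merge D(147) and F(163): 310
merge 174 and 262: 436
merge 310 and 436: 746
The rarest symbols sit at the bottom; the longest codeword is 5 bits.

5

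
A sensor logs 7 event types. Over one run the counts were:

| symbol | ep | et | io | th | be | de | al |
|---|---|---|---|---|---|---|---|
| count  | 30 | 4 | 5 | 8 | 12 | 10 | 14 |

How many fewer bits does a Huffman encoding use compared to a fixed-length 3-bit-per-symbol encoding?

35

Fixed-length: 3 bits × 83 symbols = 249 bits.
Huffman merges:
et(4) + io(5) → 9
th(8) + 9 → 17
de(10) + be(12) → 22
al(14) + 17 → 31
22 + ep(30) → 52
31 + 52 → 83
Huffman total = 9 + 17 + 22 + 31 + 52 + 83 = 214 bits.
Saving = 249 − 214 = 35 bits.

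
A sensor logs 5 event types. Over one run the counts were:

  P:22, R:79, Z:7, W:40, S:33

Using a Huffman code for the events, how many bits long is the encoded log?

374

Build the Huffman tree bottom-up:
combine Z(7), P(22) → 29
combine 29, S(33) → 62
combine W(40), 62 → 102
combine R(79), 102 → 181
Each symbol's bit-cost is frequency × depth; summing gives 374 bits (equivalently 29 + 62 + 102 + 181).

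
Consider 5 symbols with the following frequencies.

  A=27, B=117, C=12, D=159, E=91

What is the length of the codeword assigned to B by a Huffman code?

Repeatedly merge the two smallest:
merge C(12) and A(27): 39
merge 39 and E(91): 130
merge B(117) and 130: 247
merge D(159) and 247: 406
The subtree containing B is merged 2 times, so code length = 2.

2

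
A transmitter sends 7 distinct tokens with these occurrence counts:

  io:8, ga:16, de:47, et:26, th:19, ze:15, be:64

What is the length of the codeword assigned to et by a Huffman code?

Repeatedly merge the two smallest:
io(8) + ze(15) → 23
ga(16) + th(19) → 35
23 + et(26) → 49
35 + de(47) → 82
49 + be(64) → 113
82 + 113 → 195
et's leaf is at depth 3, giving a 3-bit codeword.

3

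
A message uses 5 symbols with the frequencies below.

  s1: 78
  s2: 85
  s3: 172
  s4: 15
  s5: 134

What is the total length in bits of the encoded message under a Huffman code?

1061

Build the Huffman tree bottom-up:
merge s4(15) and s1(78): 93
merge s2(85) and 93: 178
merge s5(134) and s3(172): 306
merge 178 and 306: 484
Total encoded bits = sum of merged weights = 93 + 178 + 306 + 484 = 1061.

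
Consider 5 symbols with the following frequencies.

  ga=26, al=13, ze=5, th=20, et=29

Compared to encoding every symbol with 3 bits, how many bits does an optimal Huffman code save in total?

75

Fixed-length: 3 bits × 93 symbols = 279 bits.
Huffman merges:
merge ze(5) and al(13): 18
merge 18 and th(20): 38
merge ga(26) and et(29): 55
merge 38 and 55: 93
Huffman total = 18 + 38 + 55 + 93 = 204 bits.
Saving = 279 − 204 = 75 bits.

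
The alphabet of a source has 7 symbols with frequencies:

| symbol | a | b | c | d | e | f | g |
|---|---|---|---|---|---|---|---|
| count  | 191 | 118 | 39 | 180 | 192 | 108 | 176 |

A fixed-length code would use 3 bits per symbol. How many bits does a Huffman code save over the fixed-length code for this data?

Fixed-length: 3 bits × 1004 symbols = 3012 bits.
Huffman merges:
merge c(39) and f(108): 147
merge b(118) and 147: 265
merge g(176) and d(180): 356
merge a(191) and e(192): 383
merge 265 and 356: 621
merge 383 and 621: 1004
Huffman total = 147 + 265 + 356 + 383 + 621 + 1004 = 2776 bits.
Saving = 3012 − 2776 = 236 bits.

236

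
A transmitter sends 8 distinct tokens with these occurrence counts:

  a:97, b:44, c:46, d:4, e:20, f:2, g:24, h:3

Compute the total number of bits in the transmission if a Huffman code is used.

Merge the two smallest weights repeatedly:
merge f(2) and h(3): 5
merge d(4) and 5: 9
merge 9 and e(20): 29
merge g(24) and 29: 53
merge b(44) and c(46): 90
merge 53 and 90: 143
merge a(97) and 143: 240
Each symbol's bit-cost is frequency × depth; summing gives 569 bits (equivalently 5 + 9 + 29 + 53 + 90 + 143 + 240).

569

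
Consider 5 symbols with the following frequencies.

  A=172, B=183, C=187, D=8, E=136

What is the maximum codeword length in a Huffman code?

Merge the two lowest-weight nodes at each step:
merge D(8) and E(136): 144
merge 144 and A(172): 316
merge B(183) and C(187): 370
merge 316 and 370: 686
The rarest symbols sit at the bottom; the longest codeword is 3 bits.

3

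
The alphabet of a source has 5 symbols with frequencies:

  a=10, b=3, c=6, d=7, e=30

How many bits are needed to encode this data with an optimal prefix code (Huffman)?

107

Merge the two smallest weights repeatedly:
merge b(3) and c(6): 9
merge d(7) and 9: 16
merge a(10) and 16: 26
merge 26 and e(30): 56
Each symbol's bit-cost is frequency × depth; summing gives 107 bits (equivalently 9 + 16 + 26 + 56).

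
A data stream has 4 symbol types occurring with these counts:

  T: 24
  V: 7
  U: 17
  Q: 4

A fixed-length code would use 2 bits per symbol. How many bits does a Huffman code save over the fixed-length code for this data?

Fixed-length: 2 bits × 52 symbols = 104 bits.
Huffman merges:
Q(4) + V(7) → 11
11 + U(17) → 28
T(24) + 28 → 52
Huffman total = 11 + 28 + 52 = 91 bits.
Saving = 104 − 91 = 13 bits.

13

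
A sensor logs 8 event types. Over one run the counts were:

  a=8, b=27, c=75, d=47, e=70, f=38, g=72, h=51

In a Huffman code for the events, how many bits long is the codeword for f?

3

Huffman merges, smallest pair first:
a(8) + b(27) → 35
35 + f(38) → 73
d(47) + h(51) → 98
e(70) + g(72) → 142
73 + c(75) → 148
98 + 142 → 240
148 + 240 → 388
f sits 3 levels below the root, so its codeword is 3 bits.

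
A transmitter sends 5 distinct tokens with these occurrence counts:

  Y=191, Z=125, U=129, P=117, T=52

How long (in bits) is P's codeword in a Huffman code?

3

Huffman merges, smallest pair first:
merge T(52) and P(117): 169
merge Z(125) and U(129): 254
merge 169 and Y(191): 360
merge 254 and 360: 614
P's leaf is at depth 3, giving a 3-bit codeword.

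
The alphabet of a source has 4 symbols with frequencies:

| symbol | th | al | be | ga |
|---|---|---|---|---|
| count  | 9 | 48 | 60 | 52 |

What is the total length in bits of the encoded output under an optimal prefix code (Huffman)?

335

Build the Huffman tree bottom-up:
th(9) + al(48) → 57
ga(52) + 57 → 109
be(60) + 109 → 169
The encoded length is the sum of every internal node's weight: 57 + 109 + 169 = 335 bits.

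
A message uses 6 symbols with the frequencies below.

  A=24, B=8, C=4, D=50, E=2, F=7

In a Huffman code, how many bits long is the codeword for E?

Huffman merges, smallest pair first:
combine E(2), C(4) → 6
combine 6, F(7) → 13
combine B(8), 13 → 21
combine 21, A(24) → 45
combine 45, D(50) → 95
E's leaf is at depth 5, giving a 5-bit codeword.

5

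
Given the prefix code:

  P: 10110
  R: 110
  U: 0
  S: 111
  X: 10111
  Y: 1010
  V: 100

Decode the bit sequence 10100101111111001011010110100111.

Read left to right; each codeword is recognised as soon as it completes (prefix code):
  1010→Y | 0→U | 10111→X | 111→S | 100→V | 10110→P | 10110→P | 100→V | 111→S
Decoded message: YUXSVPPVS

YUXSVPPVS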